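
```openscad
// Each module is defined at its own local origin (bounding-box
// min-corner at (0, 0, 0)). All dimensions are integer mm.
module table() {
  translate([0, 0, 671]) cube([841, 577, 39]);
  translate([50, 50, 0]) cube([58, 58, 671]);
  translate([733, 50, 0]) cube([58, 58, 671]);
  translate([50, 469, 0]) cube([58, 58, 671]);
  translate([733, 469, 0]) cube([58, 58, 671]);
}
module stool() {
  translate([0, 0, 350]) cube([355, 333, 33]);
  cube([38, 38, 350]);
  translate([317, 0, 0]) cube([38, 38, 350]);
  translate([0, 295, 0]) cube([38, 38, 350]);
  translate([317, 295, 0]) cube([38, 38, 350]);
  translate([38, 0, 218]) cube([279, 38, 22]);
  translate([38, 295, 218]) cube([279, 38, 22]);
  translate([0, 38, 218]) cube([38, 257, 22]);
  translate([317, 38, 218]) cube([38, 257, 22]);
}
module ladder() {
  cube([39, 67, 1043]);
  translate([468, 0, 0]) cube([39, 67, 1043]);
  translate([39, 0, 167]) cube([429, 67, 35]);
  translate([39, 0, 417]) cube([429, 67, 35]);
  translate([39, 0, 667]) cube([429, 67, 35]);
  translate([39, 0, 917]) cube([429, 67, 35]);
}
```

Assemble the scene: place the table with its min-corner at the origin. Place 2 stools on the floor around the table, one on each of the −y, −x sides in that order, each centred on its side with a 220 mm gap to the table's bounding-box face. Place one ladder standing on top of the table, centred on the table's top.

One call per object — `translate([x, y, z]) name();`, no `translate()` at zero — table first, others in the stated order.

table();
translate([243, -553, 0]) stool();
translate([-575, 122, 0]) stool();
translate([167, 255, 710]) ladder();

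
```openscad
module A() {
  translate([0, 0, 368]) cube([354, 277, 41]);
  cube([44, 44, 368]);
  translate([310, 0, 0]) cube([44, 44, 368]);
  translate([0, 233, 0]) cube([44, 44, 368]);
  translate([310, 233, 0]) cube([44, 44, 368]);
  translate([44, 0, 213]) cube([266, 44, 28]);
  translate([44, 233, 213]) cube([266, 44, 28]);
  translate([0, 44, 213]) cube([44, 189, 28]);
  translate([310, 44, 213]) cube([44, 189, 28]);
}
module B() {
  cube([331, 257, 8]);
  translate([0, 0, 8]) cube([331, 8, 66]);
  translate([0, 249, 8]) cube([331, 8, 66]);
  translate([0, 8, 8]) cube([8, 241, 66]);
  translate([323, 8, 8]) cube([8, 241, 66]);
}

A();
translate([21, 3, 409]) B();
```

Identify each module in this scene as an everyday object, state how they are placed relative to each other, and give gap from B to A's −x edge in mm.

A is a stool. B is an open box. The open box is on top of the stool. The gap from the open box to the stool's −x edge is 21 mm.

The open box's min-x is at 21; the stool's min-x is 0; gap = 21 mm.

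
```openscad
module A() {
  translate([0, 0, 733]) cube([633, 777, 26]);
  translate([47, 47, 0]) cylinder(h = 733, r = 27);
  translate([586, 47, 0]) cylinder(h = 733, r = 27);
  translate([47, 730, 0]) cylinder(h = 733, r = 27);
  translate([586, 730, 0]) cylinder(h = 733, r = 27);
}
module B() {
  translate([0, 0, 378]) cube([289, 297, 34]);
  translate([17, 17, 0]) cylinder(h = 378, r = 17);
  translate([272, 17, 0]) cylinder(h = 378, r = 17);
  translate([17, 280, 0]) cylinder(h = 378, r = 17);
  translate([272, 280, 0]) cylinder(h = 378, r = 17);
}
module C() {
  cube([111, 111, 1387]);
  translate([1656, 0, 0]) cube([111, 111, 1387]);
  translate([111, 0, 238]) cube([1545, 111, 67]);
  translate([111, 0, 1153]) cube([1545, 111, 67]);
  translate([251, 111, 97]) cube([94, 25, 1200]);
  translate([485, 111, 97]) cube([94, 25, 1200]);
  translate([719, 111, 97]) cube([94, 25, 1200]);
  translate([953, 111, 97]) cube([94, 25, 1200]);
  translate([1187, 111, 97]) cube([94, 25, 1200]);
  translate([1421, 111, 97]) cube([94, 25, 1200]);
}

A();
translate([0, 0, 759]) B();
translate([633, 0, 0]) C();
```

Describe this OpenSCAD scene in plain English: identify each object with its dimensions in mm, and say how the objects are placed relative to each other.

A is a rectangular dining table. The top is 633×777×26 mm with its upper surface at z = 759 mm. It stands on four round legs of 54 mm diameter, each leg's bounding box inset 20 mm from the nearest pair of top edges, running from the floor to the underside of the top.

B is a four-legged stool. The seat is a 289×297×34 mm slab whose top surface is at z = 412 mm; four round legs, each 34 mm in diameter, run from the floor (z = 0) to the underside of the seat, each leg's axis is inset half a diameter from the nearest pair of seat edges (so the leg's bounding box is flush with the corner).

C is a fence section. Two 111×111 mm posts, 1387 mm tall, stand on the floor with a clear span of 1545 mm between their inner faces. Two horizontal rails of 111×67 mm section span the gap between the posts with their undersides at z = 238 mm and z = 1153 mm, flush with the posts' −y face. 6 pickets, each 94 mm wide, 25 mm thick and 1200 mm tall, are fixed to the +y face of the rails with their bottoms at z = 97 mm, evenly spaced across the span with equal gaps (rounded down to the nearest mm) at the −x end and between each pair — any rounding remainder accumulates at the +x end.

The stool is on top of the table. The fence section is against the table's +x side, with their −y faces flush.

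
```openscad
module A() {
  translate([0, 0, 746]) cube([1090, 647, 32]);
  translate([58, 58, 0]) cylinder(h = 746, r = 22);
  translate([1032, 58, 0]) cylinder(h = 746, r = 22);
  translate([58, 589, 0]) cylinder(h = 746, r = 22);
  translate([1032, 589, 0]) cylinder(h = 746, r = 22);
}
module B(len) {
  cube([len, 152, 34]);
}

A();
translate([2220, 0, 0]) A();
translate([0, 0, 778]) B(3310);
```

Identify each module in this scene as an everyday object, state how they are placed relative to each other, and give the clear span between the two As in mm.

Second table starts at x = 2220; first ends at x = 1090; clear span = 2220 − 1090 = 1130 mm.

A is a table. B is a beam. A beam spans the tops of two tables. The clear span between the two tables is 1130 mm.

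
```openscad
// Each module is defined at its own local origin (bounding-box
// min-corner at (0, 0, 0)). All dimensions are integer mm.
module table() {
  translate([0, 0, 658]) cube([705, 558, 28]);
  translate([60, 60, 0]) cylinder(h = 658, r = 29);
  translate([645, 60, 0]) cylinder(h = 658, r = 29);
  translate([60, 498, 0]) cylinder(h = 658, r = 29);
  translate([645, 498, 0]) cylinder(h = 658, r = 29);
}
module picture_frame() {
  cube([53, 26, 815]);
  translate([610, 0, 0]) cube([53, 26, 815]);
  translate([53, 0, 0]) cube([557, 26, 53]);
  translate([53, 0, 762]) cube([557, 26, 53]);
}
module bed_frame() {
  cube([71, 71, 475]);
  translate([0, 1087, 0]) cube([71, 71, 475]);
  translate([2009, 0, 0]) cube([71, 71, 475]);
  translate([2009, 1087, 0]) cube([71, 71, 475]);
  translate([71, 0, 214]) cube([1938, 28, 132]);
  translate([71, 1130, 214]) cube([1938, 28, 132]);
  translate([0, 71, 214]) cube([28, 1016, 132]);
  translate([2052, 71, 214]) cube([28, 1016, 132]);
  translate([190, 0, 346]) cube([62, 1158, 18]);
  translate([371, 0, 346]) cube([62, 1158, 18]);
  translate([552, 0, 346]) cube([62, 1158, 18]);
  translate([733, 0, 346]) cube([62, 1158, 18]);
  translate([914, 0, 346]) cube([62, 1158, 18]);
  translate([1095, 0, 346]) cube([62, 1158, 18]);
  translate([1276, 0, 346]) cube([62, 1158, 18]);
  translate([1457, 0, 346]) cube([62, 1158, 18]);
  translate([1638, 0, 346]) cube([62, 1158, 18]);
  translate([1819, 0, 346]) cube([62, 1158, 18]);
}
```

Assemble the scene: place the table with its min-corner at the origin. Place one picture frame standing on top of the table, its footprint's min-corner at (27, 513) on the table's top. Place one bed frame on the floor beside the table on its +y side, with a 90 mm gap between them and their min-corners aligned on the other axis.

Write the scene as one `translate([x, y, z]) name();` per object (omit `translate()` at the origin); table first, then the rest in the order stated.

table();
translate([27, 513, 686]) picture_frame();
translate([0, 648, 0]) bed_frame();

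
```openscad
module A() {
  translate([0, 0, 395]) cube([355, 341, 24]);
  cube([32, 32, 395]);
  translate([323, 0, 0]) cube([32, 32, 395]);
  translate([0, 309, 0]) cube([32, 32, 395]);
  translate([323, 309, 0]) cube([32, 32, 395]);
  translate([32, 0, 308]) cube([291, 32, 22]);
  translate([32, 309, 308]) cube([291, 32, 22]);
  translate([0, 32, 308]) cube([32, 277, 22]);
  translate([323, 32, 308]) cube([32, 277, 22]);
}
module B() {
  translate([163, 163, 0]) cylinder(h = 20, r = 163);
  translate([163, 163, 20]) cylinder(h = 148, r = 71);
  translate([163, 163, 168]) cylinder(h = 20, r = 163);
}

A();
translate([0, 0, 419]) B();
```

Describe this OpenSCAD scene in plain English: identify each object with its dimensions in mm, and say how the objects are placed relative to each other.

A is a four-legged stool. The seat is a 355×341×24 mm slab whose top surface is at z = 419 mm; four square legs, each 32×32 mm in cross-section, run from the floor (z = 0) to the underside of the seat, each flush with a corner of the seat. Four stretchers, 32 mm wide and 22 mm tall, connect adjacent legs with their undersides at z = 308 mm, each running between the inner faces of the legs it joins and aligned with the legs' outer faces on the other axis.

B is a spool: two coaxial disc flanges of radius 163 mm and thickness 20 mm, joined by a core cylinder of radius 71 mm and height 148 mm. The lower flange rests on z = 0 and the three cylinders share a vertical axis.

The spool is on top of the stool.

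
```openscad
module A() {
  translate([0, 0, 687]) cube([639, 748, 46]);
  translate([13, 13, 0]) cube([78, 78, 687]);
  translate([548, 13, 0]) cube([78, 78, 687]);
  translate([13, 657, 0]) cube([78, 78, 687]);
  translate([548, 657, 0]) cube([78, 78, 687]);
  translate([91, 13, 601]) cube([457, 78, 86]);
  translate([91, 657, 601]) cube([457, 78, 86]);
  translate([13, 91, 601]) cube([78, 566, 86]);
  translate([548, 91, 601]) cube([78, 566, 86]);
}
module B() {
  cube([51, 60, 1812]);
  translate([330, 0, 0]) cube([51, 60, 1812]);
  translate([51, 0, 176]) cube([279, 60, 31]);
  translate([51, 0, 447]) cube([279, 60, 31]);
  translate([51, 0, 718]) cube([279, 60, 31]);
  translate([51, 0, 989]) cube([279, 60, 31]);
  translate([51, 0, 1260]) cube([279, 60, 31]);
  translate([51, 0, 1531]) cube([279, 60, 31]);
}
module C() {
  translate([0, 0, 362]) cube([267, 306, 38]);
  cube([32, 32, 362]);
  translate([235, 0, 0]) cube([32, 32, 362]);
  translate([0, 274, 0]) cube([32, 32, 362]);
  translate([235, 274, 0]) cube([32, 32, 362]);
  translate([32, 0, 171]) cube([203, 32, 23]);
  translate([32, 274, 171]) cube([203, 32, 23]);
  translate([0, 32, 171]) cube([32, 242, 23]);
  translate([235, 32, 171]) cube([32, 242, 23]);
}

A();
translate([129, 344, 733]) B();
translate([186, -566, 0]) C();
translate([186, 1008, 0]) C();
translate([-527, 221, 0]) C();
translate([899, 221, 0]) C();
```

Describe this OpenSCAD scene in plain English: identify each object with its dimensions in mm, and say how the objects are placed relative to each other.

A is a table: top 639 mm (x) × 748 mm (y), 46 mm thick, upper face at z = 733 mm, on four 78×78 mm square legs, each inset 13 mm from the nearest pair of top edges, running from z = 0 to the bottom of the top. Four apron rails, 78 mm thick and 86 mm tall, run between adjacent legs with their top edges flush with the underside of the top and their outer faces flush with the legs' outer faces.

B is a straight ladder. Two 51×60 mm vertical rails, 1812 mm tall, stand 381 mm apart (outside-to-outside) with their front faces coplanar on the −y side. 6 rungs, each 60 mm deep and 31 mm tall, span between the inner faces of the rails, front faces flush with the rails. The lowest rung's underside is at z = 176 mm and rungs are spaced 271 mm apart (underside to underside).

C is a simple wooden stool: a rectangular seat 267 mm (x) by 306 mm (y), 38 mm thick, top face at z = 400 mm, on four square legs, each 32×32 mm in cross-section. The legs rest on z = 0, each flush with a corner of the seat. Four stretchers, 32 mm wide and 23 mm tall, connect adjacent legs with their undersides at z = 171 mm, each running between the inner faces of the legs it joins and aligned with the legs' outer faces on the other axis.

The ladder is on top of the table, centred. Four stools sit around the table at the −y, +y, −x, +x sides.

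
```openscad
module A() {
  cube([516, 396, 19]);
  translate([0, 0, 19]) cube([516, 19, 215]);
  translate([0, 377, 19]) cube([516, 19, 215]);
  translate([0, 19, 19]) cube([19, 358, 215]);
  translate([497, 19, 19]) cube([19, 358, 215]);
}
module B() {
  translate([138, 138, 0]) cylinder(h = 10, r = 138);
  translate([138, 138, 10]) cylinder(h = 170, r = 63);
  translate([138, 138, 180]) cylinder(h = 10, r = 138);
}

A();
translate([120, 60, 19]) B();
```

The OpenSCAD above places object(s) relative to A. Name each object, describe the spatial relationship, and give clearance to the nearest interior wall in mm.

Clearances: x = 101, y = 41; minimum 41 mm.

A is an open box. B is a spool. The spool sits inside the open box, centred. The clearance to the nearest interior wall is 41 mm.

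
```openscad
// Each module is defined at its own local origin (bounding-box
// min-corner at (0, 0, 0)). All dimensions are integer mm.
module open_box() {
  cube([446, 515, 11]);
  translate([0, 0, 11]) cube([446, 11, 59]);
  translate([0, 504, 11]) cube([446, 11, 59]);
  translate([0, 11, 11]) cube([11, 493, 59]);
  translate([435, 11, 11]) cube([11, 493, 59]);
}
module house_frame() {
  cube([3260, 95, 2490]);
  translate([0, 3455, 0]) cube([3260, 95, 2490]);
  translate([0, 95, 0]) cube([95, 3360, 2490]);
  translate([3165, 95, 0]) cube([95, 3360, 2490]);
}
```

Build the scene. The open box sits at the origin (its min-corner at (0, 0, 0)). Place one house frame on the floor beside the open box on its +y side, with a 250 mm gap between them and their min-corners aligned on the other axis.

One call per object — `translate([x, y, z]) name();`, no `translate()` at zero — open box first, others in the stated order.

open_box();
translate([0, 765, 0]) house_frame();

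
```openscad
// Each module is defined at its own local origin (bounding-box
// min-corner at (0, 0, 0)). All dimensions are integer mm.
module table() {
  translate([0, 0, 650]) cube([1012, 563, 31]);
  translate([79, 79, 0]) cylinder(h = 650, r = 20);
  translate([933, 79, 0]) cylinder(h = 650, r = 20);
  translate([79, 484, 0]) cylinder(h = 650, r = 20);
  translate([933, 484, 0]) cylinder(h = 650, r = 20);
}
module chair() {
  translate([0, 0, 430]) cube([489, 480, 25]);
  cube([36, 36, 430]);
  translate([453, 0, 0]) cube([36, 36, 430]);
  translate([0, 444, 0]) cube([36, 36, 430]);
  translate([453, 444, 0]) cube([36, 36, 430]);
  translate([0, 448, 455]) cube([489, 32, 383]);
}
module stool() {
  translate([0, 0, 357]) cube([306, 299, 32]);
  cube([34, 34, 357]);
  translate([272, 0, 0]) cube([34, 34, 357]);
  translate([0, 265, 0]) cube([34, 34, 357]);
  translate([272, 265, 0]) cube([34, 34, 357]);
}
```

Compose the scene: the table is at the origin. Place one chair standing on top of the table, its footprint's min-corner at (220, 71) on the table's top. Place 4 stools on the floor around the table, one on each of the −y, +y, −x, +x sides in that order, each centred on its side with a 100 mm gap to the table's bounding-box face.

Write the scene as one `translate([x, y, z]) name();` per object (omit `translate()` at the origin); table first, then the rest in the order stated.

table();
translate([220, 71, 681]) chair();
translate([353, -399, 0]) stool();
translate([353, 663, 0]) stool();
translate([-406, 132, 0]) stool();
translate([1112, 132, 0]) stool();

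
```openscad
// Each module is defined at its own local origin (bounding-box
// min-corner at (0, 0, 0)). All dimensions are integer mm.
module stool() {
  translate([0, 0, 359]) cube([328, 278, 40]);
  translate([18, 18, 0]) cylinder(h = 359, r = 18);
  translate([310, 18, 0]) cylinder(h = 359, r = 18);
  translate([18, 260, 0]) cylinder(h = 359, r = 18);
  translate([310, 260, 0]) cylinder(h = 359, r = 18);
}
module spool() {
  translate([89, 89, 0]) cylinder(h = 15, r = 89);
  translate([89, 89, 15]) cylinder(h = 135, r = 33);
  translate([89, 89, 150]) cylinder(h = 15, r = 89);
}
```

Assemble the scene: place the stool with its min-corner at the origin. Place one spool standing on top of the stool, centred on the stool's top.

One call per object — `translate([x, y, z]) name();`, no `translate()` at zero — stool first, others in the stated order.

stool();
translate([75, 50, 399]) spool();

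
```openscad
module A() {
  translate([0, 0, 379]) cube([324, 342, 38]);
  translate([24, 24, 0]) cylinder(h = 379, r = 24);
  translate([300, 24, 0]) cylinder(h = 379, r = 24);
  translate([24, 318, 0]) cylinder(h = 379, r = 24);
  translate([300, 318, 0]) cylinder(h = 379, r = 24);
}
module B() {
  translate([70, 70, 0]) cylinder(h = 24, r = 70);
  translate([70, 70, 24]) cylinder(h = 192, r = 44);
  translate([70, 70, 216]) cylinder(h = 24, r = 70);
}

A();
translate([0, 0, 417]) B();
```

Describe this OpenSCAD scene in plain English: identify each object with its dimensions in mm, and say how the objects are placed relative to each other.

A is a four-legged stool. The seat is a 324×342×38 mm slab whose top surface is at z = 417 mm; four round legs, each 48 mm in diameter, run from the floor (z = 0) to the underside of the seat, each leg's axis is inset half a diameter from the nearest pair of seat edges (so the leg's bounding box is flush with the corner).

B is a spool: two coaxial disc flanges of radius 70 mm and thickness 24 mm, joined by a core cylinder of radius 44 mm and height 192 mm. The lower flange rests on z = 0 and the three cylinders share a vertical axis.

The spool is on top of the stool.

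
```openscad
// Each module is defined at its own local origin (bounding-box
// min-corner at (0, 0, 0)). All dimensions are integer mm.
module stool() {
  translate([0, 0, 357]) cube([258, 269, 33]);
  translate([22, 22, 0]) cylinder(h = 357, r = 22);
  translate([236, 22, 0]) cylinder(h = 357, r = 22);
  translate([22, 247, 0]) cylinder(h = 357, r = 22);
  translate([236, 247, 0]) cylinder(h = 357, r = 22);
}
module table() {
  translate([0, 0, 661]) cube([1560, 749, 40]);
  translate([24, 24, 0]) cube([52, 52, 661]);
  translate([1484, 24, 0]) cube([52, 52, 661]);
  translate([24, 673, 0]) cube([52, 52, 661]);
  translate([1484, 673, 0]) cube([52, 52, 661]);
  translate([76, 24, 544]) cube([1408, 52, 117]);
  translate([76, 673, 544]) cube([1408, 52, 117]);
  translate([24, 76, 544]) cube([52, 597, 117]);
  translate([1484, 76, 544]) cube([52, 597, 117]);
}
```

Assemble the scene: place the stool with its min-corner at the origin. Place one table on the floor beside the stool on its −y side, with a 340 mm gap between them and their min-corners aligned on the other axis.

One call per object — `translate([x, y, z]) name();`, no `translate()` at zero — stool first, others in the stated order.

stool();
translate([0, -1089, 0]) table();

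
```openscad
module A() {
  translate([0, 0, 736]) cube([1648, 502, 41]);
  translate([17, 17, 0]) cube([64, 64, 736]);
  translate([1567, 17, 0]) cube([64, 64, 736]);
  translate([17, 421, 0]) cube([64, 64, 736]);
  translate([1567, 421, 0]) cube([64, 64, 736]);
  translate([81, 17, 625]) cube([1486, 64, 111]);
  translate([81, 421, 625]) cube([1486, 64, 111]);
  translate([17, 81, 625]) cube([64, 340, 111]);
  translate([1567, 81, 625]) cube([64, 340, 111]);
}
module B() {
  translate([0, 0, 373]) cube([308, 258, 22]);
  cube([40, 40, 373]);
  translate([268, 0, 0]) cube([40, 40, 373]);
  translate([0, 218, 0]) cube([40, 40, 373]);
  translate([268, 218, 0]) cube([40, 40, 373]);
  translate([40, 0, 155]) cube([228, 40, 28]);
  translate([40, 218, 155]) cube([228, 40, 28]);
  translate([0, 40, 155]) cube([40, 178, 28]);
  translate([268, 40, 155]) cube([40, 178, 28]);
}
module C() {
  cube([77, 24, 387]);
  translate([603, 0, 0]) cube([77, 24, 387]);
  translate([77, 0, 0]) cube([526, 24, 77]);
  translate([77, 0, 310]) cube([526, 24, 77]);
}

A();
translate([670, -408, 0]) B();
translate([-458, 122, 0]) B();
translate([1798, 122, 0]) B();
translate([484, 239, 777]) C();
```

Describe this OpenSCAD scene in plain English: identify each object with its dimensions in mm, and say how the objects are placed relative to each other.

A is a rectangular dining table. The top is 1648×502×41 mm with its upper surface at z = 777 mm. It stands on four 64×64 mm square legs, each inset 17 mm from the nearest pair of top edges, running from the floor to the underside of the top. Four apron rails, 64 mm thick and 111 mm tall, run between adjacent legs with their top edges flush with the underside of the top and their outer faces flush with the legs' outer faces.

B is a four-legged stool. The seat is 308×258 mm, 22 mm thick, top at z = 395 mm. It stands on four square legs, each 40×40 mm in cross-section, from z = 0 to the seat underside, each flush with a corner of the seat. Four stretchers, 40 mm wide and 28 mm tall, connect adjacent legs with their undersides at z = 155 mm, each running between the inner faces of the legs it joins and aligned with the legs' outer faces on the other axis.

C is a rectangular picture frame lying in the x–z plane (depth along y). The opening is 526 mm wide (x) by 233 mm tall (z), surrounded by a border 77 mm wide on all four sides. The frame is 24 mm deep and is made of two full-height vertical stiles with two horizontal rails fitted between them.

Three stools sit around the table at the −y, −x, +x sides. The picture frame is on top of the table, centred.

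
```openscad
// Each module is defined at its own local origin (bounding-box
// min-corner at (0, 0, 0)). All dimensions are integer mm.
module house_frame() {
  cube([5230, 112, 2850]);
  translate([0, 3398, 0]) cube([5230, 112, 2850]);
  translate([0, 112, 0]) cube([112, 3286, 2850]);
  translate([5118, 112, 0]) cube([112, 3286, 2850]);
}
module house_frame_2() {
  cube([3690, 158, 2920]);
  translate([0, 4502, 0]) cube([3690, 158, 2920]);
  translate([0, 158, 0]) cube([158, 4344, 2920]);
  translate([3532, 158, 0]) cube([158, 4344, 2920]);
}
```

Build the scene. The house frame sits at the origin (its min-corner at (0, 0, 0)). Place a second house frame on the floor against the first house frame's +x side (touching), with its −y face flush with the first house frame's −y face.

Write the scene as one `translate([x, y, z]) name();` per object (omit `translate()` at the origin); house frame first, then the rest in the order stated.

house_frame();
translate([5230, 0, 0]) house_frame_2();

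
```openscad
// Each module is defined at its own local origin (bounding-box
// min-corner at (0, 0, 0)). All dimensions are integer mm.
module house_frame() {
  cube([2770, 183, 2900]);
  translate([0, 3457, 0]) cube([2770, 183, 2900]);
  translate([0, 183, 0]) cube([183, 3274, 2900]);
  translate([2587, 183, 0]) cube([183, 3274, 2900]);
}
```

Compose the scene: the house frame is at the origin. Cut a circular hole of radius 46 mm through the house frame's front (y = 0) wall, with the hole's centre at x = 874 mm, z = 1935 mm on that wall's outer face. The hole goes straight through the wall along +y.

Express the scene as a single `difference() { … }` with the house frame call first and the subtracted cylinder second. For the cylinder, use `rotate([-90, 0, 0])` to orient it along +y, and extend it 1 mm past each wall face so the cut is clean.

difference() {
  house_frame();
  translate([874, -1, 1935]) rotate([-90, 0, 0]) cylinder(h = 185, r = 46);
}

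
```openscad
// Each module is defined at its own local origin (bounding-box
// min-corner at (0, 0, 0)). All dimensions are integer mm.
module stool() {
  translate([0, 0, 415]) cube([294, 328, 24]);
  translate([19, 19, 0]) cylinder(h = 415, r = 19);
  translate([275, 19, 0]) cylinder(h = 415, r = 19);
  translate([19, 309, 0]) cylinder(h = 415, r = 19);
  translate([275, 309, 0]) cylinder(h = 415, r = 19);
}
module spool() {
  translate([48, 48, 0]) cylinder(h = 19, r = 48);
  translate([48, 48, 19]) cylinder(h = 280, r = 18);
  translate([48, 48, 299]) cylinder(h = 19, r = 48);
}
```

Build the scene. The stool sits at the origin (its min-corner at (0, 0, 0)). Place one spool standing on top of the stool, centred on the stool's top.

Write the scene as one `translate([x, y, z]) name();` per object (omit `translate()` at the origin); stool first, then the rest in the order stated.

stool();
translate([99, 116, 439]) spool();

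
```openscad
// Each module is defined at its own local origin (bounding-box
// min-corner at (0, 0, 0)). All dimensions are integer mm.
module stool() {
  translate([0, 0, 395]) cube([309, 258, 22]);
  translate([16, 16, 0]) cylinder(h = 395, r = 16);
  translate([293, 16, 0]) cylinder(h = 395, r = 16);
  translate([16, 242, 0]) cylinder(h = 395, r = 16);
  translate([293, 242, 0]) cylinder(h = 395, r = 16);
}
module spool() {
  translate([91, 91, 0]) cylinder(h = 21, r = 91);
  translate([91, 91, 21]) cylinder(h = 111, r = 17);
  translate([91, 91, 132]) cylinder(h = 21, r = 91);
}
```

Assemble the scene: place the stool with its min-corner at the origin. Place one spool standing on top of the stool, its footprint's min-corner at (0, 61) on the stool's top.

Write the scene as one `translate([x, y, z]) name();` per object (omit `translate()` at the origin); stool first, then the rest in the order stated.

stool();
translate([0, 61, 417]) spool();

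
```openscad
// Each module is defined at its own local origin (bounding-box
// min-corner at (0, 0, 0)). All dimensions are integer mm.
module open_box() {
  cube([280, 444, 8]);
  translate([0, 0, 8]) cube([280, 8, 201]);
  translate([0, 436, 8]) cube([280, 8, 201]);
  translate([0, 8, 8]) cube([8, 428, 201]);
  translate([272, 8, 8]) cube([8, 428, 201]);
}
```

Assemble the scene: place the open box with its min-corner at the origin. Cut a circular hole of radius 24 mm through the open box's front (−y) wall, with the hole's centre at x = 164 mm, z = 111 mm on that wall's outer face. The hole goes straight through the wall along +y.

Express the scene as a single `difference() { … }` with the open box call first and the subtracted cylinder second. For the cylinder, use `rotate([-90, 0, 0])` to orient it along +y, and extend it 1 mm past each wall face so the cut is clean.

difference() {
  open_box();
  translate([164, -1, 111]) rotate([-90, 0, 0]) cylinder(h = 10, r = 24);
}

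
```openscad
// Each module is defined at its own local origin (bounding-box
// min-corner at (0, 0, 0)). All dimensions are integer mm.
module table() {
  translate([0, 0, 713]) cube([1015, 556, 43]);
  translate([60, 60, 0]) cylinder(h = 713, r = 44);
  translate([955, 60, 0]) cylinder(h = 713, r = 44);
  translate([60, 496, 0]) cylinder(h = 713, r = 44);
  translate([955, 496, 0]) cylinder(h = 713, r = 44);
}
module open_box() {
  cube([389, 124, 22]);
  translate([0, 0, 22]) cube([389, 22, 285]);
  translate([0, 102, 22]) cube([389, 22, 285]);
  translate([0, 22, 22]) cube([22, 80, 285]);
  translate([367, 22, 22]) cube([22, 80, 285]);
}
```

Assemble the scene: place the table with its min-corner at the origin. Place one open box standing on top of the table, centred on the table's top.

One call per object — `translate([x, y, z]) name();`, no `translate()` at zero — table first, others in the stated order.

table();
translate([313, 216, 756]) open_box();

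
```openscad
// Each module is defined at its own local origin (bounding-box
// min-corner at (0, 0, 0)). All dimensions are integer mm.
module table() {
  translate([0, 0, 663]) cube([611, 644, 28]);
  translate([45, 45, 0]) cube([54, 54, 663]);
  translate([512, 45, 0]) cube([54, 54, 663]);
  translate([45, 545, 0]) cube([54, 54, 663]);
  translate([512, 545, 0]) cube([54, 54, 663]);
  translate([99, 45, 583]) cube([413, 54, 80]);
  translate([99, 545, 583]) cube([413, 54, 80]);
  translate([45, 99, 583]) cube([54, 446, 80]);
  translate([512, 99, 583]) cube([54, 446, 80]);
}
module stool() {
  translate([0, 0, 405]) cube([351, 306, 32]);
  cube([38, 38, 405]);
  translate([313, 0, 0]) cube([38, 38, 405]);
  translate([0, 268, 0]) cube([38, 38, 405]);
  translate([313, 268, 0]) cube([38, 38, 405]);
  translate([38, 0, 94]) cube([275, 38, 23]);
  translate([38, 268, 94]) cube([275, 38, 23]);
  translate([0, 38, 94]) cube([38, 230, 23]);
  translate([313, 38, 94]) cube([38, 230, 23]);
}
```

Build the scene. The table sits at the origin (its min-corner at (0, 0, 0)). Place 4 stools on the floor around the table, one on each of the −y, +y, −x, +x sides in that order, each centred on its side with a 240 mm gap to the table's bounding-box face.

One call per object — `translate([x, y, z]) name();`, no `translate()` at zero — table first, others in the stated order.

table();
translate([130, -546, 0]) stool();
translate([130, 884, 0]) stool();
translate([-591, 169, 0]) stool();
translate([851, 169, 0]) stool();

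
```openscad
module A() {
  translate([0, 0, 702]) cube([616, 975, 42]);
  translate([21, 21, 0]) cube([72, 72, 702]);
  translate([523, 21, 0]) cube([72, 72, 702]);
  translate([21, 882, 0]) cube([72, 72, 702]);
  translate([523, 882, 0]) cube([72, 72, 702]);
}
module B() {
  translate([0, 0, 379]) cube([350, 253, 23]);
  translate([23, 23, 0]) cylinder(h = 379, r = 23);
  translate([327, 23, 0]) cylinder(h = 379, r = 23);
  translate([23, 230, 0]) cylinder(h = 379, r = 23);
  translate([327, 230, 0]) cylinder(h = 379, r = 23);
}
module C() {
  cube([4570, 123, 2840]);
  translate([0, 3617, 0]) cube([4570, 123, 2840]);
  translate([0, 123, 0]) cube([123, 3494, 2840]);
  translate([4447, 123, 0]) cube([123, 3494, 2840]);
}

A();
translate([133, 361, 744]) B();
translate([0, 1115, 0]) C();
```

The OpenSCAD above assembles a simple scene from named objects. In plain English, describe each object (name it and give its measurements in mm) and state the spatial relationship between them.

A is a table: top 616 mm (x) × 975 mm (y), 42 mm thick, upper face at z = 744 mm, on four 72×72 mm square legs, each inset 21 mm from the nearest pair of top edges, running from z = 0 to the bottom of the top.

B is a four-legged stool. The seat is 350×253 mm, 23 mm thick, top at z = 402 mm. It stands on four round legs, each 46 mm in diameter, from z = 0 to the seat underside, each leg's axis is inset half a diameter from the nearest pair of seat edges (so the leg's bounding box is flush with the corner).

C is the wall frame of a small rectangular building: four walls, each 2840 mm tall and 123 mm thick, enclosing a footprint 4570 mm (x) by 3740 mm (y) outside-to-outside, with no floor or roof. The front and back walls (the −y and +y sides) span the full width; the two side walls fit between them.

The stool is on top of the table, centred. The house frame is on the floor beside the table on its +y side.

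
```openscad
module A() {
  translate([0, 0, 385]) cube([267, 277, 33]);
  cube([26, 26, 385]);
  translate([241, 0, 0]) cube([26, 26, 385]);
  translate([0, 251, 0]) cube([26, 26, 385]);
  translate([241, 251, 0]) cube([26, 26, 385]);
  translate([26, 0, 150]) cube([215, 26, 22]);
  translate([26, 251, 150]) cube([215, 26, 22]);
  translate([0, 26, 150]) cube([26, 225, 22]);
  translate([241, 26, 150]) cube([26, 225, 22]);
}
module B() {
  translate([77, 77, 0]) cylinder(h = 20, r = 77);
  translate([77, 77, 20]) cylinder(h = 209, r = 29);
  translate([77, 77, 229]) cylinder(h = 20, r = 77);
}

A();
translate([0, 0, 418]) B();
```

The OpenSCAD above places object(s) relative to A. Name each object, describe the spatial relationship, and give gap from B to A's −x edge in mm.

A is a stool. B is a spool. The spool is on top of the stool. The gap from the spool to the stool's −x edge is 0 mm.

The spool's min-x is at 0; the stool's min-x is 0; gap = 0 mm.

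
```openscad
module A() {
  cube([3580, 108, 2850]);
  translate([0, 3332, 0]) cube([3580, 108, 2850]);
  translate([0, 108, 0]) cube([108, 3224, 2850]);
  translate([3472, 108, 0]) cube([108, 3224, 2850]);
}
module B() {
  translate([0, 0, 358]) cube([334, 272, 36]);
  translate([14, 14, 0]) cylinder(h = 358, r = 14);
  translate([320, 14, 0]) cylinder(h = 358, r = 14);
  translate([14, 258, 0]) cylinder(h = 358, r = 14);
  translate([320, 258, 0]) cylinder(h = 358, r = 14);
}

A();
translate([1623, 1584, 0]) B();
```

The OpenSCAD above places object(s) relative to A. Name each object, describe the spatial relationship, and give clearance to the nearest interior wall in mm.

A is a house frame. B is a stool. The stool sits inside the house frame, centred. The clearance to the nearest interior wall is 1476 mm.

Clearances: x = 1515, y = 1476; minimum 1476 mm.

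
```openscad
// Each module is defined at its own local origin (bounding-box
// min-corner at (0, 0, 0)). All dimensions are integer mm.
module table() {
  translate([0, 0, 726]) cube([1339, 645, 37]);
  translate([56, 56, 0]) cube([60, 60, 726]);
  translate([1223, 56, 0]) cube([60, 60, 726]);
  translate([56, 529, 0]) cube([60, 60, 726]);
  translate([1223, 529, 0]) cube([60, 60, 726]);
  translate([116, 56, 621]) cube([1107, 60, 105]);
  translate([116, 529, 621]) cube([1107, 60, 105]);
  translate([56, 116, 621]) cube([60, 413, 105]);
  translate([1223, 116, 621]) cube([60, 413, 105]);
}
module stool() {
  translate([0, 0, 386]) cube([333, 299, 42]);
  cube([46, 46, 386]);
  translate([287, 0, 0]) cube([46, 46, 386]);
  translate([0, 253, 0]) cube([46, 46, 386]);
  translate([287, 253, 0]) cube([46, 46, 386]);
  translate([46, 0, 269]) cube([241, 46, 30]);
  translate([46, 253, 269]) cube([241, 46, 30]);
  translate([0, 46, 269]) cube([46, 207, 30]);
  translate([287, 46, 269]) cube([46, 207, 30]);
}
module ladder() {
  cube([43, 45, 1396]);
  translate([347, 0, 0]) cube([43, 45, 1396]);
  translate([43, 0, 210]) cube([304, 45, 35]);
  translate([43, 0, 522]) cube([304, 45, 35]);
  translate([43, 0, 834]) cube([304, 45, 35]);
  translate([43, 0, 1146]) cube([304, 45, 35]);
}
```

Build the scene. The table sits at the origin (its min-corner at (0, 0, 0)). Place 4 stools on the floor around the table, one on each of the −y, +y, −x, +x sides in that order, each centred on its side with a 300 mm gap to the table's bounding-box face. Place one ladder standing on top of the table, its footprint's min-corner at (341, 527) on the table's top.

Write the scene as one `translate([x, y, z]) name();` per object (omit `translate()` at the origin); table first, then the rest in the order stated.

table();
translate([503, -599, 0]) stool();
translate([503, 945, 0]) stool();
translate([-633, 173, 0]) stool();
translate([1639, 173, 0]) stool();
translate([341, 527, 763]) ladder();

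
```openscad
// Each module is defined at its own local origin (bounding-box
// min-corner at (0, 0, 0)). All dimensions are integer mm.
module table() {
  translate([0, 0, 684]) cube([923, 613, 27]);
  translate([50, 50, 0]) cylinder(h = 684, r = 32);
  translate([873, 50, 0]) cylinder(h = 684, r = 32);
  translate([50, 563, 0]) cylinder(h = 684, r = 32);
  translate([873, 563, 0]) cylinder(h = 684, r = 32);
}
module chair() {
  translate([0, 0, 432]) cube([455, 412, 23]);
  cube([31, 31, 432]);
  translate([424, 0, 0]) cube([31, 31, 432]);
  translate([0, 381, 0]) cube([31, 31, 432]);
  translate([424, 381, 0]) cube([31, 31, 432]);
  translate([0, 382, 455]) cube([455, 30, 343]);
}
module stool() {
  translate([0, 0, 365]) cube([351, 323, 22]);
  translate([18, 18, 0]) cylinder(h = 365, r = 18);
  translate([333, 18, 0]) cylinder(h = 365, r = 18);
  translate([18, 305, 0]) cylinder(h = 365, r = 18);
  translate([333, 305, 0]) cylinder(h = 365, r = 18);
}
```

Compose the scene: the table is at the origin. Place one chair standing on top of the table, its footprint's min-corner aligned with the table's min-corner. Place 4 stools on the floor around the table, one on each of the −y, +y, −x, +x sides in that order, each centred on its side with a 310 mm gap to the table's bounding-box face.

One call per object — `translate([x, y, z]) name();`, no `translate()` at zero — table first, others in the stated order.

table();
translate([0, 0, 711]) chair();
translate([286, -633, 0]) stool();
translate([286, 923, 0]) stool();
translate([-661, 145, 0]) stool();
translate([1233, 145, 0]) stool();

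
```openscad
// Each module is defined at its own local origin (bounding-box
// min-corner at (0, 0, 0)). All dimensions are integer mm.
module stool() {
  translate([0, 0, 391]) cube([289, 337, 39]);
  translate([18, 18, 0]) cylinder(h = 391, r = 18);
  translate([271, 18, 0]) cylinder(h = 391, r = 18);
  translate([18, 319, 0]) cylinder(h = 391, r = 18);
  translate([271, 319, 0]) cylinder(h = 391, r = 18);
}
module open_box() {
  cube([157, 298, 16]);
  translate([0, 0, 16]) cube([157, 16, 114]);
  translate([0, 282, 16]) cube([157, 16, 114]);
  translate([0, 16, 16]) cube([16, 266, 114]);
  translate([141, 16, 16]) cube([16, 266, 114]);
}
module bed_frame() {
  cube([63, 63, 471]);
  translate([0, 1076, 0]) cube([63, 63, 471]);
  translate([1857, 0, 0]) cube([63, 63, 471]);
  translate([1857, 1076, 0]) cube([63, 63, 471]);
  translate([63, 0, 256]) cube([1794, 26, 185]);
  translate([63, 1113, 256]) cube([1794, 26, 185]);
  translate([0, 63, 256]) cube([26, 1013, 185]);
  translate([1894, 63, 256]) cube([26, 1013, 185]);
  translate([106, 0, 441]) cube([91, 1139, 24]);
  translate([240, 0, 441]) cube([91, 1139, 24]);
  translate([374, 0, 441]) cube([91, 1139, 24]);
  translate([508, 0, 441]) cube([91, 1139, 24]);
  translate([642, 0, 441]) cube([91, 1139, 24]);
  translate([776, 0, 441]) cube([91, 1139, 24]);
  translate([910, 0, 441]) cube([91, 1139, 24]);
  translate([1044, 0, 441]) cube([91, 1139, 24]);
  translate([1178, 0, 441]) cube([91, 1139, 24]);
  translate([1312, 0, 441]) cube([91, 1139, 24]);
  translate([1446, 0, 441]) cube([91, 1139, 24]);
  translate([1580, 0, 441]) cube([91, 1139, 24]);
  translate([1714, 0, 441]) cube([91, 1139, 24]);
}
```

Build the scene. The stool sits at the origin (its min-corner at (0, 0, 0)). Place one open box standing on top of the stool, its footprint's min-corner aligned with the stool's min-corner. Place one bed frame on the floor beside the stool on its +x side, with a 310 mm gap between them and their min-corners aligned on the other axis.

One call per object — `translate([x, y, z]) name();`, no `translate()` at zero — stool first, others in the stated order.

stool();
translate([0, 0, 430]) open_box();
translate([599, 0, 0]) bed_frame();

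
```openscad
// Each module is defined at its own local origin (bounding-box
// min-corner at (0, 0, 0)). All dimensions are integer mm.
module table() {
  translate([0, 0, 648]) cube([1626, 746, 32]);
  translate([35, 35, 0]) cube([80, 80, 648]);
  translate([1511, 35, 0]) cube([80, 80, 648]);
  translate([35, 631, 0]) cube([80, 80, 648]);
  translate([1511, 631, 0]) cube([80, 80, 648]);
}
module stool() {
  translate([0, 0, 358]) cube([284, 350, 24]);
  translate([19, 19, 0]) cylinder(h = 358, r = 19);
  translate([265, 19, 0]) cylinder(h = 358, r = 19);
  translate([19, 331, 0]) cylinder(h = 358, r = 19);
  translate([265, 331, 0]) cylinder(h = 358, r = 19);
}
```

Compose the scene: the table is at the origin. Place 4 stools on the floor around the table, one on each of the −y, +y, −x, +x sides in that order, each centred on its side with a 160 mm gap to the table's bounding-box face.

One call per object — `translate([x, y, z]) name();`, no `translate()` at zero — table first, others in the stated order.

table();
translate([671, -510, 0]) stool();
translate([671, 906, 0]) stool();
translate([-444, 198, 0]) stool();
translate([1786, 198, 0]) stool();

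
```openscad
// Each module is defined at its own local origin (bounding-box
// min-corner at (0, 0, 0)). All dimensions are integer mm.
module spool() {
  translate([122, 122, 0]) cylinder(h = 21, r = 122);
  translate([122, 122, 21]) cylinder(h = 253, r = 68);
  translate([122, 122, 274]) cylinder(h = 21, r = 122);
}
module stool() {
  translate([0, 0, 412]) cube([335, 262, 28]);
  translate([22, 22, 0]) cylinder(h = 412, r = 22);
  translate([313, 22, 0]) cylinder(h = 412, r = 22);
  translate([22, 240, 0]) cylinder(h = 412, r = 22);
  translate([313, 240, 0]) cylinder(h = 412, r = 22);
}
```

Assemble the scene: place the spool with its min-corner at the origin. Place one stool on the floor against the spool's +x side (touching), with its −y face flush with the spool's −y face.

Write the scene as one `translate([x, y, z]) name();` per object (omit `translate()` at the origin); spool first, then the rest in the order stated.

spool();
translate([244, 0, 0]) stool();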